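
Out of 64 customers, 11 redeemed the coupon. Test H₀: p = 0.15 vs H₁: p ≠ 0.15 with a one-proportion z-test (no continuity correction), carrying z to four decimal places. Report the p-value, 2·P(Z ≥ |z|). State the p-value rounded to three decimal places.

Sample proportion p̂ = 11/64 = 0.17188.
SE₀ = √(0.15·0.85/64) = 0.044634.
z = (p̂ − p₀)/SE = (11/64 − 0.15)/0.044634 ≈ 0.4901.
p-value = 2·P(Z ≥ |z|) with z = 0.4901 → 0.624.

p-value = 0.624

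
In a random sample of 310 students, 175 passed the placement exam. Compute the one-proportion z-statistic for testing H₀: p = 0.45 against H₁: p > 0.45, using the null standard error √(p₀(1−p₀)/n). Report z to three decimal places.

Sample proportion p̂ = 175/310 = 0.56452.
Under H₀, SE = √(p₀(1−p₀)/n) = √(0.45·0.55/310) = √0.000798387 = 0.028256.
Test statistic: z = 0.11452/0.028256 = 4.053.

z = 4.053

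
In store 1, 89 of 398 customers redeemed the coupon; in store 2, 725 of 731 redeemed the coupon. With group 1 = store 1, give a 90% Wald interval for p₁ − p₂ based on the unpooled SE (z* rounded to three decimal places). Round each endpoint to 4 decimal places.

(-0.8030, -0.7334)

p̂₁ = 89/398 = 0.22362, p̂₂ = 725/731 = 0.99179; p̂₁ − p̂₂ = -0.76817.
Unpooled SE = √(p̂₁(1−p̂₁)/n₁ + p̂₂(1−p̂₂)/n₂) = √(0.000436214 + 0.000011136) = 0.021151.
The 90% critical value is z* = 1.645. Margin of error = 0.03479.
So the interval runs from -0.8030 to -0.7334.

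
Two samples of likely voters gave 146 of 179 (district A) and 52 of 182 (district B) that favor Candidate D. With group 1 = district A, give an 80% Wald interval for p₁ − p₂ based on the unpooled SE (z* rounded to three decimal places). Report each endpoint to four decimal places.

p̂₁ = 0.81564, p̂₂ = 0.28571, so the observed difference is 0.52993.
SE = √(0.000840055 + 0.001121328) = √0.001961383 = 0.044287.
For 80% confidence, z* = 1.282. Margin = 1.282·0.044287 = 0.05678.
So the interval runs from 0.4732 to 0.5867.

(0.4732, 0.5867)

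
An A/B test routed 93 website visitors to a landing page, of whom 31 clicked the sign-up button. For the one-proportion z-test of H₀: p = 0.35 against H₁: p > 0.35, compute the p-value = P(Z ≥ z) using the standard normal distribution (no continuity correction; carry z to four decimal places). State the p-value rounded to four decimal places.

With x = 31 successes in n = 93, p̂ = 0.33333.
SE₀ = √(0.35·0.65/93) = 0.049459.
z = (p̂ − p₀)/SE = (31/93 − 0.35)/0.049459 ≈ -0.3370.
p-value = P(Z ≥ z) with z = -0.3370 → 0.6319.

p-value = 0.6319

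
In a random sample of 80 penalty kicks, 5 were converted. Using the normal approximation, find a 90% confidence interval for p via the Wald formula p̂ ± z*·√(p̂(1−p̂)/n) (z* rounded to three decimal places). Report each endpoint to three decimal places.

(0.018, 0.107)

The sample proportion is 5/80 = 0.06250.
Standard error of p̂: √(0.058594/80) = √0.000732422 = 0.027063.
For 90% confidence, z* = 1.645.
Margin of error: 1.645 × 0.027063 = 0.04452.
So the interval runs from 0.018 to 0.107.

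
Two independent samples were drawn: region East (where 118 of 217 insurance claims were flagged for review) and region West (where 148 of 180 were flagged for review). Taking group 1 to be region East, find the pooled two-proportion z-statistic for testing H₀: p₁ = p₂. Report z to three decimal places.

z = -5.874

p̂₁ = 118/217 = 0.54378, p̂₂ = 148/180 = 0.82222.
Pooled p̂ = (118+148)/(217+180) = 266/397 = 0.67003.
SE = √[p̂(1−p̂)(1/n₁+1/n₂)] = √[0.67003·0.32997·(1/217+1/180)] ≈ 0.047404.
z = -0.27844/0.047404 = -5.874.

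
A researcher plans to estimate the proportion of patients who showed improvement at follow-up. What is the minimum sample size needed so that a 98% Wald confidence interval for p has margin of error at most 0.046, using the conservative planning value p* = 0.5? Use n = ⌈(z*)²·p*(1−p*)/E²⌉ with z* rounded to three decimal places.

n = 640

z* = 2.326 at the 98% level.
p*(1−p*) = 0.2500.
(z*)²·p*(1−p*)/E² = 5.410276·0.2500/0.002116 = 639.210.
⌈639.210⌉ = 640.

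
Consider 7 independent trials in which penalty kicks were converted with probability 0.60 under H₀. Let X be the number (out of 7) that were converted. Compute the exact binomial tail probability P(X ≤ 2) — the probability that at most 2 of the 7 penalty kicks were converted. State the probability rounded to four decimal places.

P = 0.0963

X is binomial with n = 7 and p = 0.60.
P(X ≤ 2) = C(7,0)·0.60^0·0.40^7 + C(7,1)·0.60^1·0.40^6 + C(7,2)·0.60^2·0.40^5.
= 0.001638 + 0.017203 + 0.077414 = 0.0963.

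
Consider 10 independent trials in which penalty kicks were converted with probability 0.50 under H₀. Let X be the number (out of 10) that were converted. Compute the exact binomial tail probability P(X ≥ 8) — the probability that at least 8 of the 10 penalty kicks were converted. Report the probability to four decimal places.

X ~ Binomial(n=10, p=0.50).
P(X ≥ 8) = C(10,8)·0.50^8·0.50^2 + C(10,9)·0.50^9·0.50^1 + C(10,10)·0.50^10·0.50^0.
= 0.043945 + 0.009766 + 0.000977 = 0.0547.

P = 0.0547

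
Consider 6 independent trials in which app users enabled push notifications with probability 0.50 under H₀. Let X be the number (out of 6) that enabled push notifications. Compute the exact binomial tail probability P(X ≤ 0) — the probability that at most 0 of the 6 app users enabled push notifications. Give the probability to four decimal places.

P = 0.0156

X ~ Binomial(n=6, p=0.50).
P(X ≤ 0) = C(6,0)·0.50^0·0.50^6.
= 0.015625 = 0.0156.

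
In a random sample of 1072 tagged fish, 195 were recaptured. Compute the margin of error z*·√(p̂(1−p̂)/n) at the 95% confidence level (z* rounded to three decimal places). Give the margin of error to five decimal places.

Sample proportion p̂ = 195/1072 = 0.18190.
Standard error of p̂: √(0.148814/1072) = √0.000138819 = 0.011782.
The 95% critical value is z* = 1.960.
So ME = 0.02309.

ME = 0.02309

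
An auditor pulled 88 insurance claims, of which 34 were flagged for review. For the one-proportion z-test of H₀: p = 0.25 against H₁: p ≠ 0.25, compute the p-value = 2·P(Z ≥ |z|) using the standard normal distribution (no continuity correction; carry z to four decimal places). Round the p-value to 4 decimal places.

p-value = 0.0031

Sample proportion p̂ = 34/88 = 0.38636.
SE₀ = √(0.25·0.75/88) = 0.046159.
Test statistic (full precision, shown to 4 dp): z = (34/88 − 0.25)/SE₀ ≈ 2.9542.
p-value = 2·P(Z ≥ |z|) with z = 2.9542 → 0.0031.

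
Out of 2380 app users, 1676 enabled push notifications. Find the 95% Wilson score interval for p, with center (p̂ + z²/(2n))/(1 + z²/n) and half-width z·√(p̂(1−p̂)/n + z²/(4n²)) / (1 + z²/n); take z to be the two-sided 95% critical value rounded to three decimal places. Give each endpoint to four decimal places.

p̂ = 1676/2380 = 0.70420; z = 1.960, so z² = 3.841600.
Denominator 1 + z²/n = 1 + 3.841600/2380 = 1.001614.
Center = (0.70420 + 0.000807)/1.001614 = 0.70387.
Radicand: p̂(1−p̂)/n + z²/(4n²) = 0.000087522 + 0.000000170 = 0.000087692.
Half-width = 1.960·√0.000087692/1.001614 = 0.01832.
Interval: 0.70387 ± 0.01832 → (0.6855, 0.7222).

(0.6855, 0.7222)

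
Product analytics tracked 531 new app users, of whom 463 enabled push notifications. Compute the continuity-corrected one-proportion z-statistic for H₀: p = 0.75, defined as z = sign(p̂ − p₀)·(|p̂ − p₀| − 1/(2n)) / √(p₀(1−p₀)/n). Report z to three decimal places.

z = 6.439

p̂ = 463/531 = 0.87194. p̂ − p₀ = 0.121940.
Continuity correction 1/(2n) = 1/1062 = 0.000942.
Corrected numerator: |0.121940| − 0.000942 = 0.120998.
SE₀ = √(0.75·0.25/531) = 0.018791.
z = +0.120998/0.018791 = 6.439.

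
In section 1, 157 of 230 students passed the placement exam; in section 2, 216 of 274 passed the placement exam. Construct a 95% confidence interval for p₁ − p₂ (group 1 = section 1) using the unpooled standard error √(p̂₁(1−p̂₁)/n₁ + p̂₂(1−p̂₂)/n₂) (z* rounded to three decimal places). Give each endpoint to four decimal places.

p̂₁ = 0.68261, p̂₂ = 0.78832, so the observed difference is -0.10571.
Unpooled SE = √(p̂₁(1−p̂₁)/n₁ + p̂₂(1−p̂₂)/n₂) = √(0.000941974 + 0.000609018) = 0.039383.
The 95% critical value is z* = 1.960. Margin of error = 0.07719.
CI: -0.10571 ± 0.07719 = (-0.1829, -0.0285).

(-0.1829, -0.0285)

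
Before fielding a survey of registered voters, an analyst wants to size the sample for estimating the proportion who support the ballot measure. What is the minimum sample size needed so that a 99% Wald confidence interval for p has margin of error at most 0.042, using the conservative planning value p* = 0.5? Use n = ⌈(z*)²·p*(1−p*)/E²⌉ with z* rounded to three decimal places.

z* = 2.576 at the 99% level.
p*(1−p*) = 0.50·0.50 = 0.2500.
Required n before rounding: 6.635776 × 0.2500 / 0.042² = 940.444.
⌈940.444⌉ = 941.

n = 941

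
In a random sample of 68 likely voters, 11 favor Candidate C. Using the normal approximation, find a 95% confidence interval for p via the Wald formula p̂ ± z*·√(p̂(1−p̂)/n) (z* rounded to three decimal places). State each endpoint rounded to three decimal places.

With x = 11 successes in n = 68, p̂ = 0.16176.
Standard error of p̂: √(0.135597/68) = √0.001994072 = 0.044655.
For 95% confidence, z* = 1.960.
Margin of error: 1.960 × 0.044655 = 0.08752.
CI: 0.16176 ± 0.08752 = (0.074, 0.249).

(0.074, 0.249)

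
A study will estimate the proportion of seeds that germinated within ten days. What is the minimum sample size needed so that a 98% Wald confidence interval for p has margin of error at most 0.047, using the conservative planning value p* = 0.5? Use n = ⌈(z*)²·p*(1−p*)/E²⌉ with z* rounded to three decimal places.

n = 613

The 98% critical value is z* = 2.326.
p*(1−p*) = 0.2500.
Required n before rounding: 5.410276 × 0.2500 / 0.047² = 612.299.
Rounding up, n = 613.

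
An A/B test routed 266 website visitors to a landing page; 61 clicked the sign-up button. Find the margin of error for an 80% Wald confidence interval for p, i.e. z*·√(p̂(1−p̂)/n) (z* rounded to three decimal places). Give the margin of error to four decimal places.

p̂ = 61/266 = 0.22932.
SE = √(p̂(1−p̂)/n) = √(0.176734/266) = 0.025776.
For 80% confidence, z* = 1.282.
Margin of error = z*·SE = 1.282 × 0.025776 = 0.0330.

ME = 0.0330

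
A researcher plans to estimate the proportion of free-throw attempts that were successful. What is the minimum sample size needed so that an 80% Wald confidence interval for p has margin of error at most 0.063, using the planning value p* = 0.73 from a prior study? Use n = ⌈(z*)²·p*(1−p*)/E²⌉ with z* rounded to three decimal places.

n = 82

For 80% confidence, z* = 1.282.
p*(1−p*) = 0.73·0.27 = 0.1971.
Required n before rounding: 1.643524 × 0.1971 / 0.063² = 81.617.
Rounding up, n = 82.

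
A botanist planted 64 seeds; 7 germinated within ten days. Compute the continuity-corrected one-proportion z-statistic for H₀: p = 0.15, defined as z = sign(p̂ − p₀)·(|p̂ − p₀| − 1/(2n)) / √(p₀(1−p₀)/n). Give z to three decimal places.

z = -0.735

The sample proportion is 7/64 = 0.10938. p̂ − p₀ = -0.040625.
Continuity correction 1/(2n) = 1/128 = 0.007812.
Corrected numerator: |-0.040625| − 0.007812 = 0.032813.
Under H₀, SE = √(p₀(1−p₀)/n) = √(0.15·0.85/64) = √0.001992188 = 0.044634.
z = (−)0.032813/0.044634 = -0.735.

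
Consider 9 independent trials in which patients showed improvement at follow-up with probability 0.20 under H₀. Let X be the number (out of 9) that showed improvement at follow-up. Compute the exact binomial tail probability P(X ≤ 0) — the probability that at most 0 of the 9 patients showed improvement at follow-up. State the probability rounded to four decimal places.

X ~ Binomial(n=9, p=0.20).
P(X ≤ 0) = C(9,0)·0.20^0·0.80^9.
= 0.134218 = 0.1342.

P = 0.1342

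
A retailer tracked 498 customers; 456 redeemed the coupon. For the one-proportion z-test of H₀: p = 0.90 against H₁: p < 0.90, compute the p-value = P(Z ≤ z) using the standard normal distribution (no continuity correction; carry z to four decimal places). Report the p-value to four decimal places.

p-value = 0.8780

The sample proportion is 456/498 = 0.91566.
Null standard error: √(0.90·0.10/498) = √0.000180723 = 0.013443.
Test statistic (full precision, shown to 4 dp): z = (456/498 − 0.90)/SE₀ ≈ 1.1651.
From the standard normal, P(Z ≤ z) = 0.8780.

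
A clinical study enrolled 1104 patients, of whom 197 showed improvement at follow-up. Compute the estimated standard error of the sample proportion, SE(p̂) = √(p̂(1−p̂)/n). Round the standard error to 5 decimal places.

Sample proportion p̂ = 197/1104 = 0.17844.
p̂(1−p̂) = 0.146599.
SE = √(0.146599/1104) = √0.000132789 = 0.01152.

SE = 0.01152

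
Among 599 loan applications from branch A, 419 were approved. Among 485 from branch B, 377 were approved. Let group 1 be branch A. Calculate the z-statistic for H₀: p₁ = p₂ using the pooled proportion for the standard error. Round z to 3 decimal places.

z = -2.884

Sample proportions: p̂₁ = 419/599 = 0.69950 and p̂₂ = 377/485 = 0.77732.
Pooled p̂ = (419+377)/(599+485) = 796/1084 = 0.73432.
Pooled SE = √[0.1950954·0.00373130] ≈ 0.026981.
z = (p̂₁ − p̂₂)/SE = (0.69950 − 0.77732)/0.026981 = -0.07782/0.026981 = -2.884.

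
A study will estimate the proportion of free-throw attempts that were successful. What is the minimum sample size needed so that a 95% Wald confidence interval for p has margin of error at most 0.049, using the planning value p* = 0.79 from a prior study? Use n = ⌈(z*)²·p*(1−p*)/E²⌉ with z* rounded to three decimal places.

n = 266

z* = 1.960 at the 95% level.
p*(1−p*) = 0.79·0.21 = 0.1659.
Required n before rounding: 3.841600 × 0.1659 / 0.049² = 265.440.
⌈265.440⌉ = 266.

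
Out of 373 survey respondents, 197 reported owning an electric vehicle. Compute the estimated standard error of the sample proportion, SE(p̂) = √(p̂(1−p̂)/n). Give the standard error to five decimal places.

SE = 0.02585

p̂ = 197/373 = 0.52815.
p̂(1−p̂) = 0.249208.
SE = √(0.249208/373) = 0.02585.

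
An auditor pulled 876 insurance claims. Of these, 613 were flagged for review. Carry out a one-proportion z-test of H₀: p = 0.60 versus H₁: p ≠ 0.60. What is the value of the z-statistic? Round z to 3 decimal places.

z = 6.028

The sample proportion is 613/876 = 0.69977.
SE₀ = √(0.60·0.40/876) = 0.016552.
z = (p̂ − p₀)/SE = (0.69977 − 0.60)/0.016552 = 6.028.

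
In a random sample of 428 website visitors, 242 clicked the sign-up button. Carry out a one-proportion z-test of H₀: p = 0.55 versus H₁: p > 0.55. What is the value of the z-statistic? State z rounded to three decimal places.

p̂ = 242/428 = 0.56542.
Under H₀, SE = √(p₀(1−p₀)/n) = √(0.55·0.45/428) = √0.000578271 = 0.024047.
z = (p̂ − p₀)/SE = (0.56542 − 0.55)/0.024047 = 0.641.

z = 0.641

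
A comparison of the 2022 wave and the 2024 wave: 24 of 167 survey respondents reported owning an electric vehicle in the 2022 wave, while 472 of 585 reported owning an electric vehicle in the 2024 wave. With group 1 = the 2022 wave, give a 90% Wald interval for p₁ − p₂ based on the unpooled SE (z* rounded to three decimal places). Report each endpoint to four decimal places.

p̂₁ = 24/167 = 0.14371, p̂₂ = 472/585 = 0.80684; p̂₁ − p̂₂ = -0.66313.
Unpooled SE = √(p̂₁(1−p̂₁)/n₁ + p̂₂(1−p̂₂)/n₂) = √(0.000736882 + 0.000266411) = 0.031675.
The 90% critical value is z* = 1.645. Margin of error = 0.05211.
So the interval runs from -0.7152 to -0.6110.

(-0.7152, -0.6110)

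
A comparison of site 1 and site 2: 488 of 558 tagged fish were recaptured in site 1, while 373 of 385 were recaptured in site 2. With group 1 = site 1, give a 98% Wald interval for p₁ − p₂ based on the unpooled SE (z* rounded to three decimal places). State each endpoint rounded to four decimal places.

p̂₁ = 0.87455, p̂₂ = 0.96883, so the observed difference is -0.09428.
SE = √(0.000196614 + 0.000078435) = √0.000275049 = 0.016585.
z* = 2.326 at the 98% level. Margin of error = 0.03858.
So the interval runs from -0.1329 to -0.0557.

(-0.1329, -0.0557)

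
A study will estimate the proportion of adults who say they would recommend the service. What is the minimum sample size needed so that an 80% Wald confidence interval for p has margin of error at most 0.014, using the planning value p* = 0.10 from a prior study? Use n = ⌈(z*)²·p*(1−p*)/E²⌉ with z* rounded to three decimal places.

n = 755

The 80% critical value is z* = 1.282.
p*(1−p*) = 0.10·0.90 = 0.0900.
(z*)²·p*(1−p*)/E² = 1.643524·0.0900/0.000196 = 754.679.
⌈754.679⌉ = 755.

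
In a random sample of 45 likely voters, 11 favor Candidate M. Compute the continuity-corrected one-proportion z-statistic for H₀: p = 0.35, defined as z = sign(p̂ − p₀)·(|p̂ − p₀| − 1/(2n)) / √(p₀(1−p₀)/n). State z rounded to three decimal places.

With x = 11 successes in n = 45, p̂ = 0.24444. p̂ − p₀ = -0.105556.
1/(2n) = 0.011111.
Corrected numerator: |-0.105556| − 0.011111 = 0.094445.
Under H₀, SE = √(p₀(1−p₀)/n) = √(0.35·0.65/45) = √0.005055556 = 0.071102.
z = −0.094445/0.071102 = -1.328.

z = -1.328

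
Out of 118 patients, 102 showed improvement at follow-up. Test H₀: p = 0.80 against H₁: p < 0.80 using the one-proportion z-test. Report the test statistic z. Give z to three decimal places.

p̂ = 102/118 = 0.86441.
Null standard error: √(0.80·0.20/118) = √0.001355932 = 0.036823.
Test statistic: z = 0.06441/0.036823 = 1.749.

z = 1.749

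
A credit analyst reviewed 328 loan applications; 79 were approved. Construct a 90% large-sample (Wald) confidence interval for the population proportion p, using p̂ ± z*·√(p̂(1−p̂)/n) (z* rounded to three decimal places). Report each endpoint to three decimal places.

Sample proportion p̂ = 79/328 = 0.24085.
Standard error of p̂: √(0.182843/328) = √0.000557449 = 0.023610.
The 90% critical value is z* = 1.645.
Margin of error: 1.645 × 0.023610 = 0.03884.
Interval: 0.24085 ± 0.03884 → (0.202, 0.280).

(0.202, 0.280)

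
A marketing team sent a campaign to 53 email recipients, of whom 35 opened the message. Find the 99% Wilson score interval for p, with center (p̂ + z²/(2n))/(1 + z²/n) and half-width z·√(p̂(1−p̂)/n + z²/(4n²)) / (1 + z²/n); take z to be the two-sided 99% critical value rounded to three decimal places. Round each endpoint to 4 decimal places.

p̂ = 35/53 = 0.66038; z = 2.576, so z² = 6.635776.
Denominator 1 + z²/n = 1 + 6.635776/53 = 1.125203.
Center = (0.66038 + 0.062602)/1.125203 = 0.64253.
Radicand: p̂(1−p̂)/n + z²/(4n²) = 0.004231681 + 0.000590582 = 0.004822263.
Half-width = 2.576·√0.004822263/1.125203 = 0.15898.
CI: 0.64253 ± 0.15898 = (0.4836, 0.8015).

(0.4836, 0.8015)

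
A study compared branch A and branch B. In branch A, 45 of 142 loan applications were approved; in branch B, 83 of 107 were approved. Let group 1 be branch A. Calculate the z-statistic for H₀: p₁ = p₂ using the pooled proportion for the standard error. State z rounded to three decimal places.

z = -7.171

Sample proportions: p̂₁ = 45/142 = 0.31690 and p̂₂ = 83/107 = 0.77570.
Pooled p̂ = (45+83)/(142+107) = 128/249 = 0.51406.
Pooled SE = √[0.2498024·0.01638805] ≈ 0.063983.
z = -0.45880/0.063983 = -7.171.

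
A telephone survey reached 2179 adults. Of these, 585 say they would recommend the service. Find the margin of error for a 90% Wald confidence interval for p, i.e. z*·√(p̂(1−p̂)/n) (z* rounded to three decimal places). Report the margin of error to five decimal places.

p̂ = 585/2179 = 0.26847.
SE = √(p̂(1−p̂)/n) = √(0.196395/2179) = 0.009494.
For 90% confidence, z* = 1.645.
Margin of error = z*·SE = 1.645 × 0.009494 = 0.01562.

ME = 0.01562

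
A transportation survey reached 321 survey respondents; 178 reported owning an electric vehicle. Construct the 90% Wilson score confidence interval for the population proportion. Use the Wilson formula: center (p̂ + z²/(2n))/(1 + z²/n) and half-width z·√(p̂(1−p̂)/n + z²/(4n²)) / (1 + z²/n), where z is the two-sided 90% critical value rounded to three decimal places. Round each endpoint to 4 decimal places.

(0.5086, 0.5995)

p̂ = 178/321 = 0.55452; z = 1.645, so z² = 2.706025.
1 + z²/n = 1.008430.
Center = (0.55452 + 0.004215)/1.008430 = 0.55406.
Radicand: p̂(1−p̂)/n + z²/(4n²) = 0.000769557 + 0.000006565 = 0.000776122.
Half-width = 1.645·√0.000776122/1.008430 = 0.04544.
Interval: 0.55406 ± 0.04544 → (0.5086, 0.5995).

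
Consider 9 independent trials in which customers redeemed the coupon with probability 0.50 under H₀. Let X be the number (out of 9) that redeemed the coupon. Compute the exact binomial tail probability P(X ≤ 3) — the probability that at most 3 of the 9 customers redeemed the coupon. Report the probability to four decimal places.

P = 0.2539

X is binomial with n = 9 and p = 0.50.
P(X ≤ 3) = C(9,0)·0.50^0·0.50^9 + C(9,1)·0.50^1·0.50^8 + C(9,2)·0.50^2·0.50^7 + C(9,3)·0.50^3·0.50^6.
= 0.001953 + 0.017578 + 0.070312 + 0.164062 = 0.2539.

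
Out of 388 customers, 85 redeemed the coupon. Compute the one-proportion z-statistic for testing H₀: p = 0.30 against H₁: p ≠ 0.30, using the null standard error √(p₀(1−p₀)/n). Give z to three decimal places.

p̂ = 85/388 = 0.21907.
SE₀ = √(0.30·0.70/388) = 0.023265.
Test statistic: z = -0.08093/0.023265 = -3.479.

z = -3.479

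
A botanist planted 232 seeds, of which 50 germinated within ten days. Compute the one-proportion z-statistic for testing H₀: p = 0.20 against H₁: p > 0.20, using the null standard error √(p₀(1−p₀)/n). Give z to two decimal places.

z = 0.59

With x = 50 successes in n = 232, p̂ = 0.21552.
Null standard error: √(0.20·0.80/232) = √0.000689655 = 0.026261.
Test statistic: z = 0.01552/0.026261 = 0.59.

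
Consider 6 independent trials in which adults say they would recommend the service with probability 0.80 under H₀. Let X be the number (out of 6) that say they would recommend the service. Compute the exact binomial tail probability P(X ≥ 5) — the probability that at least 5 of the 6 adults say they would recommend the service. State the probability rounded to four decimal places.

P = 0.6554

X ~ Binomial(n=6, p=0.80).
P(X ≥ 5) = C(6,5)·0.80^5·0.20^1 + C(6,6)·0.80^6·0.20^0.
= 0.393216 + 0.262144 = 0.6554.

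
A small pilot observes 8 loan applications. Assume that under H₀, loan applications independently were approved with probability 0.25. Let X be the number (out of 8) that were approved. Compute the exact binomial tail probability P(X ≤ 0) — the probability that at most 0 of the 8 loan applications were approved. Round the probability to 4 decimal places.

P = 0.1001

X ~ Binomial(n=8, p=0.25).
P(X ≤ 0) = C(8,0)·0.25^0·0.75^8.
= 0.100113 = 0.1001.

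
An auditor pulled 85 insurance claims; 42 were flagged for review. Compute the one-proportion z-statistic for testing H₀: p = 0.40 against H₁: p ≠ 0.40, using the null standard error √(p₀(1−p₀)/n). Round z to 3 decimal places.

z = 1.771

Sample proportion p̂ = 42/85 = 0.49412.
Under H₀, SE = √(p₀(1−p₀)/n) = √(0.40·0.60/85) = √0.002823529 = 0.053137.
z = (p̂ − p₀)/SE = (0.49412 − 0.40)/0.053137 = 1.771.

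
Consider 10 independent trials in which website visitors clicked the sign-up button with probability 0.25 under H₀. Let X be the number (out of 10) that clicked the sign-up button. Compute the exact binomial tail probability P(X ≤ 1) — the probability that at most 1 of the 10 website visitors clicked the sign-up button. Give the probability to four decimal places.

X is binomial with n = 10 and p = 0.25.
P(X ≤ 1) = C(10,0)·0.25^0·0.75^10 + C(10,1)·0.25^1·0.75^9.
= 0.056314 + 0.187712 = 0.2440.

P = 0.2440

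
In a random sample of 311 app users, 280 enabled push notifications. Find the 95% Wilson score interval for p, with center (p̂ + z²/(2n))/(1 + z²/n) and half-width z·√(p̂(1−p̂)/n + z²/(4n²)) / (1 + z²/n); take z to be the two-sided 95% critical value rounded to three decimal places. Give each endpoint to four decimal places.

(0.8620, 0.9289)

Here p̂ = 280/311 = 0.90032 and z = 1.960 (z² = 3.841600).
Denominator 1 + z²/n = 1 + 3.841600/311 = 1.012352.
Adjusted center: (0.90032 + z²/(2n))/1.012352 = 0.89544.
Radicand: p̂(1−p̂)/n + z²/(4n²) = 0.000288562 + 0.000009930 = 0.000298492.
Half-width = 1.960·√0.000298492/1.012352 = 0.03345.
CI: 0.89544 ± 0.03345 = (0.8620, 0.9289).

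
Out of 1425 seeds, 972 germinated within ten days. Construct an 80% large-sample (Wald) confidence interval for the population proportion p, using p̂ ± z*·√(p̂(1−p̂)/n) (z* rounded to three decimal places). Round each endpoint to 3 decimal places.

(0.666, 0.698)

With x = 972 successes in n = 1425, p̂ = 0.68211.
SE = √(p̂(1−p̂)/n) = √(0.216838/1425) = 0.012336.
The 80% critical value is z* = 1.282.
Margin of error: 1.282 × 0.012336 = 0.01581.
So the interval runs from 0.666 to 0.698.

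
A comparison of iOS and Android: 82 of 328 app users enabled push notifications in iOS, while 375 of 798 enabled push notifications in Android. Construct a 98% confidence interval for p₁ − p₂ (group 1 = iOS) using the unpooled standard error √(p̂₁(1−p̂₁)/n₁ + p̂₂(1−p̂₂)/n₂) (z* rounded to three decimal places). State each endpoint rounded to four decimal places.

p̂₁ = 82/328 = 0.25000, p̂₂ = 375/798 = 0.46992; p̂₁ − p̂₂ = -0.21992.
SE = √(0.000571646 + 0.000312150) = √0.000883796 = 0.029729.
The 98% critical value is z* = 2.326. Margin of error = 0.06915.
Interval: -0.21992 ± 0.06915 → (-0.2891, -0.1508).

(-0.2891, -0.1508)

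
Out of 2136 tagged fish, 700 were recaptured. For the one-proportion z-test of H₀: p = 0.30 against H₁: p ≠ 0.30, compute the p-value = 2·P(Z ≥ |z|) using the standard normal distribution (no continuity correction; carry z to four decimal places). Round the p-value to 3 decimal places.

p-value = 0.005

The sample proportion is 700/2136 = 0.32772.
Null standard error: √(0.30·0.70/2136) = √0.000098315 = 0.009915.
z = (p̂ − p₀)/SE = (700/2136 − 0.30)/0.009915 ≈ 2.7952.
From the standard normal, 2·P(Z ≥ |z|) = 0.005.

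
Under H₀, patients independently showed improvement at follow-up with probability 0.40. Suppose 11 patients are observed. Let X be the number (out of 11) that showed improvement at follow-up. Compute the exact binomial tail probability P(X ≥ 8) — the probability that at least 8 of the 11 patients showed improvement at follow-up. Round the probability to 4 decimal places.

P = 0.0293

X is binomial with n = 11 and p = 0.40.
P(X ≥ 8) = C(11,8)·0.40^8·0.60^3 + C(11,9)·0.40^9·0.60^2 + C(11,10)·0.40^10·0.60^1 + C(11,11)·0.40^11·0.60^0.
= 0.023357 + 0.005190 + 0.000692 + 0.000042 = 0.0293.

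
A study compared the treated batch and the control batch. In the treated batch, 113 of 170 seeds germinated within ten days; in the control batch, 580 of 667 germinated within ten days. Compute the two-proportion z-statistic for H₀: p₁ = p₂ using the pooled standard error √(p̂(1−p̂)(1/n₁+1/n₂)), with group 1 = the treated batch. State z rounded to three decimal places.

Sample proportions: p̂₁ = 113/170 = 0.66471 and p̂₂ = 580/667 = 0.86957.
Pooled p̂ = (113+580)/(170+667) = 693/837 = 0.82796.
Pooled SE = √[0.1424442·0.00738160] ≈ 0.032426.
z = -0.20486/0.032426 = -6.318.

z = -6.318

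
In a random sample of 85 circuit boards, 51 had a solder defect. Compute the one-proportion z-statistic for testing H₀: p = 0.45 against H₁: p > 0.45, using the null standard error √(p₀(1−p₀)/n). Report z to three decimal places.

z = 2.780

The sample proportion is 51/85 = 0.60000.
SE₀ = √(0.45·0.55/85) = 0.053961.
Test statistic: z = 0.15000/0.053961 = 2.780.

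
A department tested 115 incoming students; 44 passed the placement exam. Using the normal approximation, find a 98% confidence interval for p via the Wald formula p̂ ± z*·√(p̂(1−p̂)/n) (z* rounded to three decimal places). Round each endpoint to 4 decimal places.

(0.2772, 0.4880)

p̂ = 44/115 = 0.38261.
SE(p̂) = √(0.38261·0.61739/115) = 0.045322.
z* = 2.326 at the 98% level.
Margin = 2.326·0.045322 = 0.10542.
CI: 0.38261 ± 0.10542 = (0.2772, 0.4880).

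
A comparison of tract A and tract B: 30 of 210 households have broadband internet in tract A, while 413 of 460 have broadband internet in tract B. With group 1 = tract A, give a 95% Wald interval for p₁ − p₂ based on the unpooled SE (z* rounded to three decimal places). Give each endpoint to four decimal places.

(-0.8098, -0.7001)

p̂₁ = 30/210 = 0.14286, p̂₂ = 413/460 = 0.89783; p̂₁ − p̂₂ = -0.75497.
SE = √(0.000583090 + 0.000199423) = √0.000782513 = 0.027973.
z* = 1.960 at the 95% level. Margin = 1.960·0.027973 = 0.05483.
CI: -0.75497 ± 0.05483 = (-0.8098, -0.7001).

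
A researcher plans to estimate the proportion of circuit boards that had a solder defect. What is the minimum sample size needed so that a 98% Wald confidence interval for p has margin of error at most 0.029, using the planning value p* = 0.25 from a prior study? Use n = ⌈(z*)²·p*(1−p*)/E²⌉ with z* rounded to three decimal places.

n = 1207

For 98% confidence, z* = 2.326.
p*(1−p*) = 0.1875.
(z*)²·p*(1−p*)/E² = 5.410276·0.1875/0.000841 = 1206.215.
⌈1206.215⌉ = 1207.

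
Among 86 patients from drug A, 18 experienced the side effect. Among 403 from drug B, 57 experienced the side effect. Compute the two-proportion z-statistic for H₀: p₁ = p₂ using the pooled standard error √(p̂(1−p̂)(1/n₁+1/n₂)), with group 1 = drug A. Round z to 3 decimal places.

z = 1.585

p̂₁ = 18/86 = 0.20930, p̂₂ = 57/403 = 0.14144.
Pooling: p̂ = 75/489 = 0.15337.
Pooled SE = √[0.1298506·0.01410930] ≈ 0.042803.
z = (p̂₁ − p̂₂)/SE = (0.20930 − 0.14144)/0.042803 = 0.06786/0.042803 = 1.585.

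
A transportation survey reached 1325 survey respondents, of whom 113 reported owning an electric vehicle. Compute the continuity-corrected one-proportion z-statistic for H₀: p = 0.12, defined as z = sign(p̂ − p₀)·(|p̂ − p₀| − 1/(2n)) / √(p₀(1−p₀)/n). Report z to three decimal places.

z = -3.847

Sample proportion p̂ = 113/1325 = 0.08528. p̂ − p₀ = -0.034717.
1/(2n) = 0.000377.
Corrected numerator: |-0.034717| − 0.000377 = 0.034340.
Null standard error: √(0.12·0.88/1325) = √0.000079698 = 0.008927.
z = (−)0.034340/0.008927 = -3.847.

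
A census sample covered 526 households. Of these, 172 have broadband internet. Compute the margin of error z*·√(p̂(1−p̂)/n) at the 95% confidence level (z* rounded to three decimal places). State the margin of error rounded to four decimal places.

ME = 0.0401

p̂ = 172/526 = 0.32700.
SE(p̂) = √(0.32700·0.67300/526) = 0.020454.
For 95% confidence, z* = 1.960.
ME = 1.960·0.020454 = 0.0401.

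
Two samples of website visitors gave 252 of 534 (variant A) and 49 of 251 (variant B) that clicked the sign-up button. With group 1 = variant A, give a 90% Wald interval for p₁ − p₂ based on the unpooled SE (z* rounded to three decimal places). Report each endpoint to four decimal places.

(0.2223, 0.3311)

p̂₁ = 0.47191, p̂₂ = 0.19522, so the observed difference is 0.27669.
SE = √(0.000466687 + 0.000625931) = √0.001092618 = 0.033055.
For 90% confidence, z* = 1.645. Margin = 1.645·0.033055 = 0.05438.
Interval: 0.27669 ± 0.05438 → (0.2223, 0.3311).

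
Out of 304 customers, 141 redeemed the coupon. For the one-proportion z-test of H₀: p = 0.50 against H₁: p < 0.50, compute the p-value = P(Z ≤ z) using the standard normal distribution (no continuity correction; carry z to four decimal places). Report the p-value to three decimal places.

p-value = 0.104

The sample proportion is 141/304 = 0.46382.
Under H₀, SE = √(p₀(1−p₀)/n) = √(0.50·0.50/304) = √0.000822368 = 0.028677.
Test statistic (full precision, shown to 4 dp): z = (141/304 − 0.50)/SE₀ ≈ -1.2618.
p-value = P(Z ≤ z) with z = -1.2618 → 0.104.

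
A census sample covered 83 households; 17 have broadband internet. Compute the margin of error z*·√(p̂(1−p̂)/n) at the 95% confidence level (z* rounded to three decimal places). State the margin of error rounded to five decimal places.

Sample proportion p̂ = 17/83 = 0.20482.
SE = √(p̂(1−p̂)/n) = √(0.162868/83) = 0.044298.
For 95% confidence, z* = 1.960.
So ME = 0.08682.

ME = 0.08682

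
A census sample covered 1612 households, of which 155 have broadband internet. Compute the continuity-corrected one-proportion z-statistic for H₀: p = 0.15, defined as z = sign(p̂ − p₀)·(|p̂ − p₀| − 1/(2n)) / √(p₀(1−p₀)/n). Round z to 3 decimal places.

Sample proportion p̂ = 155/1612 = 0.09615. p̂ − p₀ = -0.053846.
Continuity correction 1/(2n) = 1/3224 = 0.000310.
Corrected numerator: |-0.053846| − 0.000310 = 0.053536.
Under H₀, SE = √(p₀(1−p₀)/n) = √(0.15·0.85/1612) = √0.000079094 = 0.008893.
z = −0.053536/0.008893 = -6.020.

z = -6.020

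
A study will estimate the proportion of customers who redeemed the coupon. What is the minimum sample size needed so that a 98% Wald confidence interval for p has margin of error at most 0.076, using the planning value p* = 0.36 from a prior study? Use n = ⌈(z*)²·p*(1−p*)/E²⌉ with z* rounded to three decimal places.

The 98% critical value is z* = 2.326.
p*(1−p*) = 0.36·0.64 = 0.2304.
(z*)²·p*(1−p*)/E² = 5.410276·0.2304/0.005776 = 215.812.
Rounding up, n = 216.

n = 216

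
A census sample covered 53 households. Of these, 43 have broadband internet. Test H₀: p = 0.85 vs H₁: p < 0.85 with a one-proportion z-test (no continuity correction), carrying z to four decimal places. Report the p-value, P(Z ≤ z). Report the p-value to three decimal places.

p-value = 0.215

p̂ = 43/53 = 0.81132.
Under H₀, SE = √(p₀(1−p₀)/n) = √(0.85·0.15/53) = √0.002405660 = 0.049048.
Test statistic (full precision, shown to 4 dp): z = (43/53 − 0.85)/SE₀ ≈ -0.7886.
p-value = P(Z ≤ z) with z = -0.7886 → 0.215.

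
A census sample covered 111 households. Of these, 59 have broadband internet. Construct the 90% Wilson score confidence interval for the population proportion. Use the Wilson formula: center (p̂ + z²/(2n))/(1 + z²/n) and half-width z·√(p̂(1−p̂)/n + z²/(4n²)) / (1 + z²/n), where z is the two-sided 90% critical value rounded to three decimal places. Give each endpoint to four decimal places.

(0.4538, 0.6078)

p̂ = 59/111 = 0.53153; z = 1.645, so z² = 2.706025.
1 + z²/n = 1.024379.
Center = (0.53153 + 0.012189)/1.024379 = 0.53078.
Radicand: p̂(1−p̂)/n + z²/(4n²) = 0.002243295 + 0.000054907 = 0.002298202.
Half-width = 1.645·√0.002298202/1.024379 = 0.07698.
So the interval runs from 0.4538 to 0.6078.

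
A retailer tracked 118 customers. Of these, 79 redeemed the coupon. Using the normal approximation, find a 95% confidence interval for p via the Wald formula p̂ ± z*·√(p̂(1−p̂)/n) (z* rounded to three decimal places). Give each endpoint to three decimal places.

The sample proportion is 79/118 = 0.66949.
Standard error of p̂: √(0.221273/118) = √0.001875192 = 0.043303.
For 95% confidence, z* = 1.960.
Margin of error: 1.960 × 0.043303 = 0.08487.
Interval: 0.66949 ± 0.08487 → (0.585, 0.754).

(0.585, 0.754)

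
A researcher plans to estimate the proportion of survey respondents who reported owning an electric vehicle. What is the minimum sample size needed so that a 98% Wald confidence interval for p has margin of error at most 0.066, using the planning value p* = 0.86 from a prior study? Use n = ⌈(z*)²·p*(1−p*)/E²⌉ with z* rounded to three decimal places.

The 98% critical value is z* = 2.326.
p*(1−p*) = 0.86·0.14 = 0.1204.
Required n before rounding: 5.410276 × 0.1204 / 0.066² = 149.540.
Rounding up, n = 150.

n = 150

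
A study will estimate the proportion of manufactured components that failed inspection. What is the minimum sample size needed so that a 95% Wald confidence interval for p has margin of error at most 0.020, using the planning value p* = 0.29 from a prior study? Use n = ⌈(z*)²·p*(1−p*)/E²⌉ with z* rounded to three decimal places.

The 95% critical value is z* = 1.960.
p*(1−p*) = 0.29·0.71 = 0.2059.
Required n before rounding: 3.841600 × 0.2059 / 0.020² = 1977.464.
Rounding up, n = 1978.

n = 1978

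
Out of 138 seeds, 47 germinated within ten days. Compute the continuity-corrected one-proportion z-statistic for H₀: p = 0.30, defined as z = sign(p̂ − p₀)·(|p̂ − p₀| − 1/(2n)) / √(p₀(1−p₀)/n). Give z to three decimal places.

With x = 47 successes in n = 138, p̂ = 0.34058. p̂ − p₀ = 0.040580.
1/(2n) = 0.003623.
Corrected numerator: |0.040580| − 0.003623 = 0.036957.
Null standard error: √(0.30·0.70/138) = √0.001521739 = 0.039009.
z = (+)0.036957/0.039009 = 0.947.

z = 0.947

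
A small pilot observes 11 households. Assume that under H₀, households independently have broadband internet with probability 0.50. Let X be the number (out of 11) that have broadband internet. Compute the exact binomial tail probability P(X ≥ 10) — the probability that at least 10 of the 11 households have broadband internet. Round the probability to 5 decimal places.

X ~ Binomial(n=11, p=0.50).
P(X ≥ 10) = C(11,10)·0.50^10·0.50^1 + C(11,11)·0.50^11·0.50^0.
= 0.005371 + 0.000488 = 0.00586.

P = 0.00586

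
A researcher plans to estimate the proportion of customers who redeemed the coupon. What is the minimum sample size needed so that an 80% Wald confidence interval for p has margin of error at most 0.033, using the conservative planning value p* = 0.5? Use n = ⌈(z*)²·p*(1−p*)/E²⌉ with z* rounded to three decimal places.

n = 378

The 80% critical value is z* = 1.282.
p*(1−p*) = 0.2500.
Required n before rounding: 1.643524 × 0.2500 / 0.033² = 377.301.
⌈377.301⌉ = 378.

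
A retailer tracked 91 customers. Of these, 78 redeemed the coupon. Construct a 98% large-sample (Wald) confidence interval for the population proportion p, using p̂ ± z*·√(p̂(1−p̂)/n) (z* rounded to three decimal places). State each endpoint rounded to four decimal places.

(0.7718, 0.9425)

With x = 78 successes in n = 91, p̂ = 0.85714.
SE(p̂) = √(0.85714·0.14286/91) = 0.036682.
z* = 2.326 at the 98% level.
Margin = 2.326·0.036682 = 0.08532.
CI: 0.85714 ± 0.08532 = (0.7718, 0.9425).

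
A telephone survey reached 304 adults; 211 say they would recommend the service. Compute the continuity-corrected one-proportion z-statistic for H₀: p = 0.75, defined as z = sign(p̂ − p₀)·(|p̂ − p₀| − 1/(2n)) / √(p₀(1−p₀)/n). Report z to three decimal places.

p̂ = 211/304 = 0.69408. p̂ − p₀ = -0.055921.
1/(2n) = 0.001645.
Corrected numerator: |-0.055921| − 0.001645 = 0.054276.
Under H₀, SE = √(p₀(1−p₀)/n) = √(0.75·0.25/304) = √0.000616776 = 0.024835.
z = (−)0.054276/0.024835 = -2.185.

z = -2.185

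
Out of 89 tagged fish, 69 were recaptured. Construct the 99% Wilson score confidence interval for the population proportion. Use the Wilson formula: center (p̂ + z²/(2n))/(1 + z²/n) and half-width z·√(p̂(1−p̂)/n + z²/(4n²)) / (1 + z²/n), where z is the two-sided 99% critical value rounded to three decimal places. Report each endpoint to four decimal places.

p̂ = 69/89 = 0.77528; z = 2.576, so z² = 6.635776.
Denominator 1 + z²/n = 1 + 6.635776/89 = 1.074559.
Adjusted center: (0.77528 + z²/(2n))/1.074559 = 0.75618.
Radicand: p̂(1−p̂)/n + z²/(4n²) = 0.001957533 + 0.000209436 = 0.002166969.
Half-width = z·√(radicand)/denom = 2.576·0.046551/1.074559 = 0.11159.
Interval: 0.75618 ± 0.11159 → (0.6446, 0.8678).

(0.6446, 0.8678)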